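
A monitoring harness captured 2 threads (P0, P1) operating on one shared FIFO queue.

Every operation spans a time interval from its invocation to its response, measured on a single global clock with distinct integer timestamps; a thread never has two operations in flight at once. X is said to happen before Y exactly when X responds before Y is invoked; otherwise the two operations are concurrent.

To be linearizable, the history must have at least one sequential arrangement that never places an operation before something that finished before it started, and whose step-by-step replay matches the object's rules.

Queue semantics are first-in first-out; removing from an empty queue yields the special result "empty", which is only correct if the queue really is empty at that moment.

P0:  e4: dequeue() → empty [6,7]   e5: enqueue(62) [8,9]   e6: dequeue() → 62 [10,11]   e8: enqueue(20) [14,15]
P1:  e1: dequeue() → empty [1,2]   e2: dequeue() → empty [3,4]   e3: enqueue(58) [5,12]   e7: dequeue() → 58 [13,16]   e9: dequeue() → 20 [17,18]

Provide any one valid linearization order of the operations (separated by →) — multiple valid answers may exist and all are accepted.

e1 → e2 → e4 → e5 → e3 → e6 → e7 → e8 → e9

step 1: e1 dequeue() → empty — queue <>
step 2: e2 dequeue() → empty — queue <>
step 3: e4 dequeue() → empty — queue <>
step 4: e5 enqueue(62) — queue <62>
step 5: e3 enqueue(58) — queue <62,58>
step 6: e6 dequeue() → 62 — queue <58>
step 7: e7 dequeue() → 58 — queue <>
step 8: e8 enqueue(20) — queue <20>
step 9: e9 dequeue() → 20 — queue <>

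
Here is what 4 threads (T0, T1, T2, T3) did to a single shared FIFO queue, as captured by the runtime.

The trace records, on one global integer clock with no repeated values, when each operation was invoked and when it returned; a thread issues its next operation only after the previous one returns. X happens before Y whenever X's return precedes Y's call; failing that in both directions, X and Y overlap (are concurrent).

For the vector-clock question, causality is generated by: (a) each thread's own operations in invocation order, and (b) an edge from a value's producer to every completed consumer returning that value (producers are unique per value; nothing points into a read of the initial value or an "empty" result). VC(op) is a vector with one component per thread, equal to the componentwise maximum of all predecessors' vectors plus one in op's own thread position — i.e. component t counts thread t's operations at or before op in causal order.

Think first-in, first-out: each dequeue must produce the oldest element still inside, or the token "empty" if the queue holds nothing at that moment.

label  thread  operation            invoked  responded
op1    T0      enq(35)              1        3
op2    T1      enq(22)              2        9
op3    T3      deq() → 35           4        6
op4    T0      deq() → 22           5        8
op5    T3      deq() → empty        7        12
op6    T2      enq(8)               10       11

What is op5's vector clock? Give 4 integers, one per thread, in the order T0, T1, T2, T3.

(1, 0, 0, 2)

op6, invoked 10, has no incoming edges; only T2's bump applies → (0, 0, 1, 0)
op2, invoked 2, has no incoming edges; only T1's bump applies → (0, 1, 0, 0)
op1, invoked 1, has no incoming edges; only T0's bump applies → (1, 0, 0, 0)
op3 (invocation 4): componentwise max over VC(op1)=(1, 0, 0, 0), +1 at T3, giving (1, 0, 0, 1)
op5 (invocation 7): componentwise max over VC(op3)=(1, 0, 0, 1), +1 at T3, giving (1, 0, 0, 2)
op4 (invocation 5): componentwise max over VC(op1)=(1, 0, 0, 0), VC(op2)=(0, 1, 0, 0), +1 at T0, giving (2, 1, 0, 0)
target: VC(op5) = (1, 0, 0, 2)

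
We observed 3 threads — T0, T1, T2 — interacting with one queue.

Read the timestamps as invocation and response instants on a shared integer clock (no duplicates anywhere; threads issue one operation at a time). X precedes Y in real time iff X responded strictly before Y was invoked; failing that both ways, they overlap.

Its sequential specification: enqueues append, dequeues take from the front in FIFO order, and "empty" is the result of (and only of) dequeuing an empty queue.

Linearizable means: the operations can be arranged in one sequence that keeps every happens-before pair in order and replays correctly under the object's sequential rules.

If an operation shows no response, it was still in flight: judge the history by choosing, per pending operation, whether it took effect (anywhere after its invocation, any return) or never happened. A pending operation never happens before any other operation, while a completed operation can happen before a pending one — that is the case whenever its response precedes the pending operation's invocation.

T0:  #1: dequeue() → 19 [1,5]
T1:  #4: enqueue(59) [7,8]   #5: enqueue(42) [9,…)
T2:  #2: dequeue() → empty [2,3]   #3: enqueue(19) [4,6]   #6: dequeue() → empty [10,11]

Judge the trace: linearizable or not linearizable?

through event 10 a valid linearization exists; event 11 (#6 responding at time 11) ends that
3 orders of the 5 completed queue ops respect real time; none is legal
include/drop combinations of the 1 pending operation (#5) were all tried; none helps
sample order #1, #2, #3, #4, #6 (pending dropped) stalls at step 1 — #1 dequeue() → 19 has no legal effect
sample order #2, #1, #3, #4, #6 (pending dropped) stalls at step 2 — #1 dequeue() → 19 has no legal effect

not linearizable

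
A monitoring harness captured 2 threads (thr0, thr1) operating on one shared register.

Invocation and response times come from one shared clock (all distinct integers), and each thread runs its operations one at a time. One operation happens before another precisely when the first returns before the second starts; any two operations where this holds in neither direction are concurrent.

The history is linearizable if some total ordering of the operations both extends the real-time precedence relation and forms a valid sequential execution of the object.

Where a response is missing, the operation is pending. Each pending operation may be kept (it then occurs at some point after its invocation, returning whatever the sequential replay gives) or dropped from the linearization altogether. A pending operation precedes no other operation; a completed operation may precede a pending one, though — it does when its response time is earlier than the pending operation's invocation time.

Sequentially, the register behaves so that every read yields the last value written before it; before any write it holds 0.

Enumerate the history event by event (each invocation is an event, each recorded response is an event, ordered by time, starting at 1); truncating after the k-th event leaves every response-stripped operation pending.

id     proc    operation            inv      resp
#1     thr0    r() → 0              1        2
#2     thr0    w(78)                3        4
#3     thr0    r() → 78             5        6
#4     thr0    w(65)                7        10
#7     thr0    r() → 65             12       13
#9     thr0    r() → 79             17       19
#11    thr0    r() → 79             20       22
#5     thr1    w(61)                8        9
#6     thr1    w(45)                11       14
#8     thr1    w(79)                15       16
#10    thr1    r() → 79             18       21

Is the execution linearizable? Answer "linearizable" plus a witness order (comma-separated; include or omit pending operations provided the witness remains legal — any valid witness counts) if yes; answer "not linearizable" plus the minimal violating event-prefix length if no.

1. #1 r() → 0, leaving value 0
2. #2 w(78), leaving value 78
3. #3 r() → 78, leaving value 78
4. #5 w(61), leaving value 61
5. #4 w(65), leaving value 65
6. #7 r() → 65, leaving value 65
7. #6 w(45), leaving value 45
8. #8 w(79), leaving value 79
9. #9 r() → 79, leaving value 79
10. #10 r() → 79, leaving value 79
11. #11 r() → 79, leaving value 79

linearizable — witness: #1, #2, #3, #5, #4, #7, #6, #8, #9, #10, #11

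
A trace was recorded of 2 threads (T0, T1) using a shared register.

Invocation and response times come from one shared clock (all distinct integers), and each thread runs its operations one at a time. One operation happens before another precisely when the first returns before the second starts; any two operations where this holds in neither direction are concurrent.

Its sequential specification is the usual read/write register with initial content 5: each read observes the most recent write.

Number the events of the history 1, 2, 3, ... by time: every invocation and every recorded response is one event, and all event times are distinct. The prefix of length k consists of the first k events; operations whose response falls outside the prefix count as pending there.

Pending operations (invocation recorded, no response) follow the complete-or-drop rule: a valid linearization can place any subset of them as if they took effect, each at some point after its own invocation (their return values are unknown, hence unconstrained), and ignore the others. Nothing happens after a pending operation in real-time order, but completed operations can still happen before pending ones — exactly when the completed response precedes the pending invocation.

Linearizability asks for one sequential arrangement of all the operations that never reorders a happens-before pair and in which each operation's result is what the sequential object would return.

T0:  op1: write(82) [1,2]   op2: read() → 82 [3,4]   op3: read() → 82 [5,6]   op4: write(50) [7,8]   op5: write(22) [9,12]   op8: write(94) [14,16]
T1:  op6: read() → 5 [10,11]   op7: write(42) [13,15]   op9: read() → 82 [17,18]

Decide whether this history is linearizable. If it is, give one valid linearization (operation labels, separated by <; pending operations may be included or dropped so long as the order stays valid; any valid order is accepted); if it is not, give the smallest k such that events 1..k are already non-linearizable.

not linearizable — minimal violating prefix: 11 events

already the first 11 events (up to op6's response at time 11) admit no linearization; the first 10 still do
the sole real-time-consistent order of 5 completed operations fails the register replay
no escape via the 1 pending operation (op5): every completion choice fails
take op1, op2, op3, op4, op6 (pending dropped): step 5 already fails, because op6 read() → 5 cannot occur there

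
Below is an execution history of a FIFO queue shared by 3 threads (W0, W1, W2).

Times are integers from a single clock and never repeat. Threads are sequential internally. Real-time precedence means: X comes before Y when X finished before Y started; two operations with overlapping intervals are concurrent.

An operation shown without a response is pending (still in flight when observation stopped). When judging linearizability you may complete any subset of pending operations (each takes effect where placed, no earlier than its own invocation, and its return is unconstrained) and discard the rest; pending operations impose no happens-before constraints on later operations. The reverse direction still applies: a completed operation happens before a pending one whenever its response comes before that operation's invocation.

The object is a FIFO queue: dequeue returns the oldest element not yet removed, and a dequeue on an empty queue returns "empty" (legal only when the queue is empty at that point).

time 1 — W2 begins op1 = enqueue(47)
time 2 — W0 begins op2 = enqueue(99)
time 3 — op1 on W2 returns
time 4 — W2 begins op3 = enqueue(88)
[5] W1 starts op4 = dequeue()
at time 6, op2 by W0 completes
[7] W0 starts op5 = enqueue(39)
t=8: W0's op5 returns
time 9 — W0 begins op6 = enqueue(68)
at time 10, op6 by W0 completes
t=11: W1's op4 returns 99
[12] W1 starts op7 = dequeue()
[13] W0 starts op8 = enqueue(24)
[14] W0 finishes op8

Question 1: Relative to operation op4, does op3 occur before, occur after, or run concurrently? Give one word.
Answer: concurrent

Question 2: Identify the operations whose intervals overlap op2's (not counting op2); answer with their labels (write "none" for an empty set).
Answer: op1, op3, op4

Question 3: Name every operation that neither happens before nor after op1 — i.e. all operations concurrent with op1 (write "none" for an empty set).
Answer: op2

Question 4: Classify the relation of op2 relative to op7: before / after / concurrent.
Answer: before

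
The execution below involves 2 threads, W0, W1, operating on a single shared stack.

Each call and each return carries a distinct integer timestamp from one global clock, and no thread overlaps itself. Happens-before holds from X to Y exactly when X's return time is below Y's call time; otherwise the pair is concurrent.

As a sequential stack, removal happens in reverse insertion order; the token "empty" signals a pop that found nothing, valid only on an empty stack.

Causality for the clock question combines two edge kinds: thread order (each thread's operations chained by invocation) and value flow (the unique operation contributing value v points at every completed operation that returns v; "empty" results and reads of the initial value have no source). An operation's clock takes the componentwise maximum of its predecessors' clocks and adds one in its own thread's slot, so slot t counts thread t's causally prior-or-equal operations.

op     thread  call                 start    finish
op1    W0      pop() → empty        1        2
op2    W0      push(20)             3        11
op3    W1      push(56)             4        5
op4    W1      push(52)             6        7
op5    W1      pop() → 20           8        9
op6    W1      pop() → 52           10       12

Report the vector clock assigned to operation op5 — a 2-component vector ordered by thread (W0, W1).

VC(op3, invoked at 4): no causal predecessors; +1 on W1 → (0, 1)
VC(op1, invoked at 1): no causal predecessors; +1 on W0 → (1, 0)
op4 (invocation 6): componentwise max over VC(op3)=(0, 1), +1 at W1, giving (0, 2)
op2 (invocation 3): componentwise max over VC(op1)=(1, 0), +1 at W0, giving (2, 0)
op5 (invocation 8): componentwise max over VC(op2)=(2, 0), VC(op4)=(0, 2), +1 at W1, giving (2, 3)
op6 (invocation 10): componentwise max over VC(op4)=(0, 2), VC(op5)=(2, 3), +1 at W1, giving (2, 4)
target: VC(op5) = (2, 3)

(2, 3)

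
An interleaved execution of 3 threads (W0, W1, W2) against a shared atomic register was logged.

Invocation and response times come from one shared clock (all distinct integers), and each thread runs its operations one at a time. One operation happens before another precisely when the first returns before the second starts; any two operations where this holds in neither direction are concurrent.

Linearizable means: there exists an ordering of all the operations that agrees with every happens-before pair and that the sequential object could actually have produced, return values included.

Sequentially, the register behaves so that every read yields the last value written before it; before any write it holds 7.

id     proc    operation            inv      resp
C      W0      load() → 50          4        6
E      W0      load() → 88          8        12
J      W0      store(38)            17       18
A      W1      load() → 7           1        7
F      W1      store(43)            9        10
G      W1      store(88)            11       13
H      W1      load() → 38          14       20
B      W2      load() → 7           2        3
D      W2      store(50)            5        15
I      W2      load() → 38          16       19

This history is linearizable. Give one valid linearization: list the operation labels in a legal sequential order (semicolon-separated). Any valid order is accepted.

1. A load() → 7, leaving value 7
2. B load() → 7, leaving value 7
3. D store(50), leaving value 50
4. C load() → 50, leaving value 50
5. F store(43), leaving value 43
6. G store(88), leaving value 88
7. E load() → 88, leaving value 88
8. J store(38), leaving value 38
9. H load() → 38, leaving value 38
10. I load() → 38, leaving value 38

A; B; D; C; F; G; E; J; H; I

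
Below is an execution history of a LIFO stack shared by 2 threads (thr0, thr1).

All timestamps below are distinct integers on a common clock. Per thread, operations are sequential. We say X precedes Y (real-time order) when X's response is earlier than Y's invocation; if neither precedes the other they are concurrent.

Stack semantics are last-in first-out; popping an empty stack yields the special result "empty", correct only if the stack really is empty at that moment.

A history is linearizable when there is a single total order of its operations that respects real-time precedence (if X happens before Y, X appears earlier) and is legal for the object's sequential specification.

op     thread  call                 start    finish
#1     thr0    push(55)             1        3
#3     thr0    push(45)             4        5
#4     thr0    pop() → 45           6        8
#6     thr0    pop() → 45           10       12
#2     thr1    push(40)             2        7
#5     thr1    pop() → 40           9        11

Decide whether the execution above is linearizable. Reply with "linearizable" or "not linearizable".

through event 11 a valid linearization exists; event 12 (#6 responding at time 12) ends that
no legal order exists: 8 real-time-consistent candidates over 6 completed LIFO stack operations, all rejected
for example #1, #2, #3, #4, #5, #6 fails at step 6: #6 pop() → 45 is not legal there
for example #1, #2, #3, #4, #6, #5 fails at step 5: #6 pop() → 45 is not legal there

not linearizable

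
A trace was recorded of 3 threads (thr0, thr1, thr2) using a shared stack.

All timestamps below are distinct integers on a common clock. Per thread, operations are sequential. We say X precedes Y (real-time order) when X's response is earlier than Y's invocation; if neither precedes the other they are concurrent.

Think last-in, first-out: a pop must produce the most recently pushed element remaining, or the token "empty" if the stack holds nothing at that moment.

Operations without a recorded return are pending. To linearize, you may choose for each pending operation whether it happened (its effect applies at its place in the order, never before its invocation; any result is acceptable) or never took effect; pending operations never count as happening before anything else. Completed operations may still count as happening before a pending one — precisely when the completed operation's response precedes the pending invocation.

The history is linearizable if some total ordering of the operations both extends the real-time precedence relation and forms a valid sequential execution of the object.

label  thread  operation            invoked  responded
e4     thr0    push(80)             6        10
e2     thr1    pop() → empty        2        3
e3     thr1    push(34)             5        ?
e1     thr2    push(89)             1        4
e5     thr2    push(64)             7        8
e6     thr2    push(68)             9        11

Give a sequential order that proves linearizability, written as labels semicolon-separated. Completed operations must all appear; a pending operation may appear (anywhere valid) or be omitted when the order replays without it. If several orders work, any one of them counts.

after step 1 (e2 pop() → empty): stack <>
after step 2 (e1 push(89)): stack <89>
after step 3 (e3 push(34) (pending, included)): stack <89,34>
after step 4 (e4 push(80)): stack <89,34,80>
after step 5 (e5 push(64)): stack <89,34,80,64>
after step 6 (e6 push(68)): stack <89,34,80,64,68>

e2; e1; e3; e4; e5; e6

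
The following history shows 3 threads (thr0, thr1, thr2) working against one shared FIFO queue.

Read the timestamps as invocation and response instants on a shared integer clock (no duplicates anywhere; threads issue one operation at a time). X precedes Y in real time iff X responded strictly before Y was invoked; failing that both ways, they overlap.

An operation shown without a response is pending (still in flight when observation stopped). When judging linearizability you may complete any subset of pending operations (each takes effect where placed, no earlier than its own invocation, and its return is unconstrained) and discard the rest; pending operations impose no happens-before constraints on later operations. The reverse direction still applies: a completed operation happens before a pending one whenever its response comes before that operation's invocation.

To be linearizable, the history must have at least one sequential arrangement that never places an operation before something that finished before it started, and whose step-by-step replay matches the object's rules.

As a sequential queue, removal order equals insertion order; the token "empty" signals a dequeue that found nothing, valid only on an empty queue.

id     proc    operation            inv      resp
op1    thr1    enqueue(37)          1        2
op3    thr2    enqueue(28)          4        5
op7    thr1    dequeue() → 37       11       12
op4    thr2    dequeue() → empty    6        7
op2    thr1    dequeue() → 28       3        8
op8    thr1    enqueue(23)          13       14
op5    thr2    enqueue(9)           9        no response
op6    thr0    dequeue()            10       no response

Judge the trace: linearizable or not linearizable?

the violation lands at event 7, op4's response at time 7: events 1..6 linearize, events 1..7 do not
exactly one order of the 3 completed ops respects real time; the FIFO queue replay fails
including or dropping the 1 pending operation (op2) in any combination fails
for example op1, op3, op4 (pending dropped) fails at step 3: op4 dequeue() → empty is not legal there

not linearizable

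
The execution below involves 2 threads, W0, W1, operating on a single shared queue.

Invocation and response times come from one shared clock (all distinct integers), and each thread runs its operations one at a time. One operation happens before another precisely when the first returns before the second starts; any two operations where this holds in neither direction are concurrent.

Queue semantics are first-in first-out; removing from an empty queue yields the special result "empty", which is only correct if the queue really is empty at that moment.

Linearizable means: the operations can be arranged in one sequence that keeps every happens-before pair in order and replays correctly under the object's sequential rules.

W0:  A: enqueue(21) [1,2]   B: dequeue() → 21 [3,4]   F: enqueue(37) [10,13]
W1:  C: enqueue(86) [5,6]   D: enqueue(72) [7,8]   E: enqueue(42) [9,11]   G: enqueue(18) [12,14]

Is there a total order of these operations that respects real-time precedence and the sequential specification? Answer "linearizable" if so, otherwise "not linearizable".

witness order: A, B, C, D, E, F, G
step 1: A enqueue(21) — queue <21>
step 2: B dequeue() → 21 — queue <>
step 3: C enqueue(86) — queue <86>
step 4: D enqueue(72) — queue <86,72>
step 5: E enqueue(42) — queue <86,72,42>
step 6: F enqueue(37) — queue <86,72,42,37>
step 7: G enqueue(18) — queue <86,72,42,37,18>

linearizable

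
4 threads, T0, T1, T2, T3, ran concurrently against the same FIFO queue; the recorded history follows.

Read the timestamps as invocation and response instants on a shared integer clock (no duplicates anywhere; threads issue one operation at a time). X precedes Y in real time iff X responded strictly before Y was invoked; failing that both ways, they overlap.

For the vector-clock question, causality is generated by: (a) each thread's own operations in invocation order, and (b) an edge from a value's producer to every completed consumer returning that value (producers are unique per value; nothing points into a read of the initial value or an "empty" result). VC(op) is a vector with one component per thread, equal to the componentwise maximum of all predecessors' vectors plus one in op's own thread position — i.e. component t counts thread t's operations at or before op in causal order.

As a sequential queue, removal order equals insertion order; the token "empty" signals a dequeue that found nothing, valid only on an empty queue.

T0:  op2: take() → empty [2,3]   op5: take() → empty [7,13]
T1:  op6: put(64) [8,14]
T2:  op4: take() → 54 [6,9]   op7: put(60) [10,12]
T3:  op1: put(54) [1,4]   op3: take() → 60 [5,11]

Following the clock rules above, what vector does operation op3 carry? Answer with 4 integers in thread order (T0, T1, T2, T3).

(0, 0, 2, 2)

op1 (invocation 1): nothing precedes it; T3's component alone gives (0, 0, 0, 1)
op6 (invocation 8): nothing precedes it; T1's component alone gives (0, 1, 0, 0)
op2 (invocation 2): nothing precedes it; T0's component alone gives (1, 0, 0, 0)
VC(op4, invoked at 6): max of VC(op1)=(0, 0, 0, 1), then +1 on thread T2 → (0, 0, 1, 1)
VC(op5, invoked at 7): max of VC(op2)=(1, 0, 0, 0), then +1 on thread T0 → (2, 0, 0, 0)
VC(op7, invoked at 10): max of VC(op4)=(0, 0, 1, 1), then +1 on thread T2 → (0, 0, 2, 1)
VC(op3, invoked at 5): max of VC(op1)=(0, 0, 0, 1), VC(op7)=(0, 0, 2, 1), then +1 on thread T3 → (0, 0, 2, 2)
target: VC(op3) = (0, 0, 2, 2)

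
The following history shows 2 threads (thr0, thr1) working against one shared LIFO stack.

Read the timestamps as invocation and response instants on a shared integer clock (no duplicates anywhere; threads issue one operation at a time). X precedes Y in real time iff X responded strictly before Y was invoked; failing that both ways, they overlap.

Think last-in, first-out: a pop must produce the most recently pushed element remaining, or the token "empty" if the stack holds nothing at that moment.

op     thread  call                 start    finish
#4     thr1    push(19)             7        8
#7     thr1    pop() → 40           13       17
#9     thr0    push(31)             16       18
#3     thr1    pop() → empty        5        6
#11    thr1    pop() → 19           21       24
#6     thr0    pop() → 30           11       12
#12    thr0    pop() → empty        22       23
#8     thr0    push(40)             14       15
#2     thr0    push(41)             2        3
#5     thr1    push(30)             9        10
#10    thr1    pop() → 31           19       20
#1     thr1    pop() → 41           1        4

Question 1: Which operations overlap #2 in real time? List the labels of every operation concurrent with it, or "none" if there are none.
#1

overlap test against #2 [2,3]: concurrent iff the interval meets 2..3
#1 [1,4]: concurrent
#3 [5,6]: after
#4 [7,8]: after
#5 [9,10]: after
#6 [11,12]: after
#7 [13,17]: after
#8 [14,15]: after
#9 [16,18]: after
#10 [19,20]: after
#11 [21,24]: after
#12 [22,23]: after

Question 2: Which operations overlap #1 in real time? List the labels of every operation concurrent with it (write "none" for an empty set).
#2

concurrent with #1 ([1,4]): every op whose interval crosses 1..4
#2 [2,3]: concurrent
#3 [5,6]: after
#4 [7,8]: after
#5 [9,10]: after
#6 [11,12]: after
#7 [13,17]: after
#8 [14,15]: after
#9 [16,18]: after
#10 [19,20]: after
#11 [21,24]: after
#12 [22,23]: after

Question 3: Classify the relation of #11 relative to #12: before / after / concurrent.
concurrent

#11 spans [21,24], #12 spans [22,23]
the intervals overlap in both directions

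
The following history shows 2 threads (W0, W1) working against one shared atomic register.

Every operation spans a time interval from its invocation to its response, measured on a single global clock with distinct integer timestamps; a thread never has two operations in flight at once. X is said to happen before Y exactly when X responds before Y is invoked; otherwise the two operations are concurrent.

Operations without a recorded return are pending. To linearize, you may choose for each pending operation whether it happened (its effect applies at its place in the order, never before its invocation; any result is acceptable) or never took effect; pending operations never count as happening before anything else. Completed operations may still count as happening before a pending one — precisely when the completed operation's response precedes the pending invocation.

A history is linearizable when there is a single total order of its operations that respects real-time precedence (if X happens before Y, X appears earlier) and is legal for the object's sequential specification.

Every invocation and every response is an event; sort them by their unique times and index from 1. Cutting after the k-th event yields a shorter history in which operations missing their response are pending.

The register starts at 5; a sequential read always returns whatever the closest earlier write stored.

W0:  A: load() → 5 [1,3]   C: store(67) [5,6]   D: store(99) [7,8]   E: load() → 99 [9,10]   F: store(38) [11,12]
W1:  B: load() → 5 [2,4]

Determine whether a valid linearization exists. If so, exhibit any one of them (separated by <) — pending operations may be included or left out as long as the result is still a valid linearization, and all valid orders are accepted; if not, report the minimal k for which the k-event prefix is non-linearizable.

1. A load() → 5, leaving value 5
2. B load() → 5, leaving value 5
3. C store(67), leaving value 67
4. D store(99), leaving value 99
5. E load() → 99, leaving value 99
6. F store(38), leaving value 38

linearizable — witness: A < B < C < D < E < F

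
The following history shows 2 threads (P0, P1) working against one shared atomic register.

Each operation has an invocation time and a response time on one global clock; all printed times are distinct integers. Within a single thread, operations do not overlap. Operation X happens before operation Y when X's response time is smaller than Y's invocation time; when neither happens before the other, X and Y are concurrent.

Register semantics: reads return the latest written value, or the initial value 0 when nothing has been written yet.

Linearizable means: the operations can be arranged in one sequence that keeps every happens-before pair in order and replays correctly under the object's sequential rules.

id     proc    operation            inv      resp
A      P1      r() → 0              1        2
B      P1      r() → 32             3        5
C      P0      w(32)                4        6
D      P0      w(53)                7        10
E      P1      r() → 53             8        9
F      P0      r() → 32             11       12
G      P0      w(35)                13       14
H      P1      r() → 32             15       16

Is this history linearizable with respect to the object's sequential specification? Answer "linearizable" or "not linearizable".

already the first 12 events (up to F's response at time 12) admit no linearization; the first 11 still do
4 orders of the 6 completed atomic register ops respect real time; none is legal
take A, B, C, D, E, F: step 2 already fails, because B r() → 32 cannot occur there
take A, B, C, E, D, F: step 2 already fails, because B r() → 32 cannot occur there

not linearizable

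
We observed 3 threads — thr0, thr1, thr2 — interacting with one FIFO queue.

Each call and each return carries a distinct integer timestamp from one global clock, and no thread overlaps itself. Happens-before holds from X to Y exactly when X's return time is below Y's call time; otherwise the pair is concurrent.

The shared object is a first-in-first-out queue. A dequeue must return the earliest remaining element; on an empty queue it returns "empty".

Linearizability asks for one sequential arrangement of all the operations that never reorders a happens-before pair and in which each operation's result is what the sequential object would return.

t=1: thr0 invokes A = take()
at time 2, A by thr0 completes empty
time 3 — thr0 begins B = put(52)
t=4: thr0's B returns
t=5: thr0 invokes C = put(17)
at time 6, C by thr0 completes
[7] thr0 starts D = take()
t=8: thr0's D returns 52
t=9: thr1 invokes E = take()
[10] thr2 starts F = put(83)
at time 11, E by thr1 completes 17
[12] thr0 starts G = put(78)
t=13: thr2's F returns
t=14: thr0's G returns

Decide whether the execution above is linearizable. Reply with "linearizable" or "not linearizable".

linearizable

one valid linearization: A, B, C, D, E, F, G
step 1: A take() → empty — queue <>
step 2: B put(52) — queue <52>
step 3: C put(17) — queue <52,17>
step 4: D take() → 52 — queue <17>
step 5: E take() → 17 — queue <>
step 6: F put(83) — queue <83>
step 7: G put(78) — queue <83,78>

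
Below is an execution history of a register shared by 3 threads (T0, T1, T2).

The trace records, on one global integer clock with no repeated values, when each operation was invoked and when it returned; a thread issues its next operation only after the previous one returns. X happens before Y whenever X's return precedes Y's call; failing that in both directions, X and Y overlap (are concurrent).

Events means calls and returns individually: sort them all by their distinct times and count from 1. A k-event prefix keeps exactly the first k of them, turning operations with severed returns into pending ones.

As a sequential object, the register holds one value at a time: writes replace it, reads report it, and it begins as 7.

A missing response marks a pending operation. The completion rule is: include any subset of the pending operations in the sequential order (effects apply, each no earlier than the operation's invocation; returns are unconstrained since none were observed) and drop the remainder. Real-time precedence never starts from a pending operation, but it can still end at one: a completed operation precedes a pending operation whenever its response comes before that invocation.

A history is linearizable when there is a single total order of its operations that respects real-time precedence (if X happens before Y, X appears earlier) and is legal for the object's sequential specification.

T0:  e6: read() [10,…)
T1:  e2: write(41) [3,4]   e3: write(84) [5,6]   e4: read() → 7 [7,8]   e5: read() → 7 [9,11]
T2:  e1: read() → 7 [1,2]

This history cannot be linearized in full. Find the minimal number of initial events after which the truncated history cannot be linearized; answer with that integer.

8

a valid linearization of events 1..7 exists, for instance e1, e2, e3:
after step 1 (e1 read() → 7): value 7
after step 2 (e2 write(41)): value 41
after step 3 (e3 write(84)): value 84
include event 8 — e4 responding at 8 — and every candidate order breaks
e.g. e1, e2, e3, e4: illegal at step 4, since e4 read() → 7 cannot apply there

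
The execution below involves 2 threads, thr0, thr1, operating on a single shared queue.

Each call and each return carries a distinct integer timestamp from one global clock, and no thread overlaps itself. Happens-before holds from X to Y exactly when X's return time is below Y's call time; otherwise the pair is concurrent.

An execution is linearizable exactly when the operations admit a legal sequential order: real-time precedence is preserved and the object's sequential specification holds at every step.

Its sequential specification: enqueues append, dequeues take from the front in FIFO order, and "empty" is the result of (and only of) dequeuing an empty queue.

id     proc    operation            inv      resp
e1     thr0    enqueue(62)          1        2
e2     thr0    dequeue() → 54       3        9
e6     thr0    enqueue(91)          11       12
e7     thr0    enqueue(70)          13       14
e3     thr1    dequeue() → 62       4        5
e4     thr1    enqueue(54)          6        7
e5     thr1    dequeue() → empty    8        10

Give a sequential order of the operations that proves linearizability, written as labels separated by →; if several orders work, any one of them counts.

1. e1 enqueue(62), leaving queue <62>
2. e3 dequeue() → 62, leaving queue <>
3. e4 enqueue(54), leaving queue <54>
4. e2 dequeue() → 54, leaving queue <>
5. e5 dequeue() → empty, leaving queue <>
6. e6 enqueue(91), leaving queue <91>
7. e7 enqueue(70), leaving queue <91,70>

e1 → e3 → e4 → e2 → e5 → e6 → e7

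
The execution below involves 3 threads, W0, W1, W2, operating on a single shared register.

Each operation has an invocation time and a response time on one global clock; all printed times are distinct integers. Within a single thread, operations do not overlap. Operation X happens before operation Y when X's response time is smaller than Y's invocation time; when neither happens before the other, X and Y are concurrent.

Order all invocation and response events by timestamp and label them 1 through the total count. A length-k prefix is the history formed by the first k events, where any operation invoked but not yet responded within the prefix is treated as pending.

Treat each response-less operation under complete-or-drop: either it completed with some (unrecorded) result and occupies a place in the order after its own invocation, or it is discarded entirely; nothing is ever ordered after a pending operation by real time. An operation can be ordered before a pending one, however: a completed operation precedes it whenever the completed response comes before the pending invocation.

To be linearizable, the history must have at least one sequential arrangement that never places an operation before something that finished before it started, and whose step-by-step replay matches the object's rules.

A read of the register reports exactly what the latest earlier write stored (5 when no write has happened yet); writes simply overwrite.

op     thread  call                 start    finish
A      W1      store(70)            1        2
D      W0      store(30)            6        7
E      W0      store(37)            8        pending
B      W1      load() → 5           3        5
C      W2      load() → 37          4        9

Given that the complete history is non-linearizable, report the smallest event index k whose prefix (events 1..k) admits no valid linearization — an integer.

5

events 1..4 are linearizable, e.g. via A:
1. A store(70), leaving value 70
adding event 5 (B responds at 5) leaves no legal real-time order
no escape via the 1 pending operation (C): every completion choice fails
for example A, B (pending dropped) fails at step 2: B load() → 5 is not legal there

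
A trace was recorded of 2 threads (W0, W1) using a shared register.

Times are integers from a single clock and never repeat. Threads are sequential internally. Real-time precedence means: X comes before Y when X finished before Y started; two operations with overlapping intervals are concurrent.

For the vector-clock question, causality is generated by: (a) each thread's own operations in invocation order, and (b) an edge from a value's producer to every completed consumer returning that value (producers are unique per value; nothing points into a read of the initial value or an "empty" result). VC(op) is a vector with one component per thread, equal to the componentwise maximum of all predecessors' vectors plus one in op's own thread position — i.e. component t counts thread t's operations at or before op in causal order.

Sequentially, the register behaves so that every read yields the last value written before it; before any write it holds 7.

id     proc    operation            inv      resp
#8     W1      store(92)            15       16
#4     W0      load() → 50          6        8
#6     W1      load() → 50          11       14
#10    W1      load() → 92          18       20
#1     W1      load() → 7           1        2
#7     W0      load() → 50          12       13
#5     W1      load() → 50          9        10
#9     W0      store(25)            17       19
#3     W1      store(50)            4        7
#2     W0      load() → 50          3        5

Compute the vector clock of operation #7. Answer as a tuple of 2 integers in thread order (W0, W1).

root op #1, invoked 1: fresh clock plus W1's own tick → (0, 1)
#3, invoked 4, takes VC(#1)=(0, 1) under max, adds 1 for W1 → (0, 2)
#5, invoked 9, takes VC(#3)=(0, 2) under max, adds 1 for W1 → (0, 3)
#2, invoked 3, takes VC(#3)=(0, 2) under max, adds 1 for W0 → (1, 2)
#6, invoked 11, takes VC(#3)=(0, 2), VC(#5)=(0, 3) under max, adds 1 for W1 → (0, 4)
#4, invoked 6, takes VC(#2)=(1, 2), VC(#3)=(0, 2) under max, adds 1 for W0 → (2, 2)
#8, invoked 15, takes VC(#6)=(0, 4) under max, adds 1 for W1 → (0, 5)
#7, invoked 12, takes VC(#3)=(0, 2), VC(#4)=(2, 2) under max, adds 1 for W0 → (3, 2)
#10, invoked 18, takes VC(#8)=(0, 5) under max, adds 1 for W1 → (0, 6)
#9, invoked 17, takes VC(#7)=(3, 2) under max, adds 1 for W0 → (4, 2)
target: VC(#7) = (3, 2)

(3, 2)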